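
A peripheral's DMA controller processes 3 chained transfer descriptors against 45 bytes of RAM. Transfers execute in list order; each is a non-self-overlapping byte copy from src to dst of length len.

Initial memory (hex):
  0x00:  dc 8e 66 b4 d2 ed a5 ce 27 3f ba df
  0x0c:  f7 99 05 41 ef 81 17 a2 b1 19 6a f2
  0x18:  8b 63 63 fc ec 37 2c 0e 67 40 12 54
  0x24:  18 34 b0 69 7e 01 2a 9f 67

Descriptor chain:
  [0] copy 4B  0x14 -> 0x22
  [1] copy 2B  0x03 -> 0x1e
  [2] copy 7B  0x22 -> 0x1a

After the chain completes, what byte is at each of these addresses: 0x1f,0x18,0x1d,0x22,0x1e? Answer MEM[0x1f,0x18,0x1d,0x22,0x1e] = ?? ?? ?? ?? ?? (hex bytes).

#0 dst[0x22+4] := {0xb1,0x19,0x6a,0xf2}
#1 dst[0x1e+2] := {0xb4,0xd2}
#2 dst[0x1a+7] := {0xb1,0x19,0x6a,0xf2,0xb0,0x69,0x7e}
query mem[0x1f]=0x69, mem[0x18]=0x8b, mem[0x1d]=0xf2, mem[0x22]=0xb1, mem[0x1e]=0xb0

MEM[0x1f,0x18,0x1d,0x22,0x1e] = 69 8b f2 b1 b0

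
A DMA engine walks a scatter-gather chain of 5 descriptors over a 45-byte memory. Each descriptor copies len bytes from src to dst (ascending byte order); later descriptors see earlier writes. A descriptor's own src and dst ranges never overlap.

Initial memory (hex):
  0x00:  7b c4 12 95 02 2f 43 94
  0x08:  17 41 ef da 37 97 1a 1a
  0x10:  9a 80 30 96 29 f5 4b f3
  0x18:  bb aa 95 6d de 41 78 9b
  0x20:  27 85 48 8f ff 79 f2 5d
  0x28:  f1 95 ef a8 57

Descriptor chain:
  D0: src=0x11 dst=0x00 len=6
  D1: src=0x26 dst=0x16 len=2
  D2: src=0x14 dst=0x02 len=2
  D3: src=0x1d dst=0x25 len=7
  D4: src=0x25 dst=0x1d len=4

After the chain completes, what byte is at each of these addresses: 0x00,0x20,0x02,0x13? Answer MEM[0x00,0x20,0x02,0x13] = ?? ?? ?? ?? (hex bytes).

[0] 0x11->0x00 len=6 : 80 30 96 29 f5 4b
[1] 0x26->0x16 len=2 : f2 5d
[2] 0x14->0x02 len=2 : 29 f5
[3] 0x1d->0x25 len=7 : 41 78 9b 27 85 48 8f
[4] 0x25->0x1d len=4 : 41 78 9b 27
query mem[0x00]=0x80, mem[0x20]=0x27, mem[0x02]=0x29, mem[0x13]=0x96

MEM[0x00,0x20,0x02,0x13] = 80 27 29 96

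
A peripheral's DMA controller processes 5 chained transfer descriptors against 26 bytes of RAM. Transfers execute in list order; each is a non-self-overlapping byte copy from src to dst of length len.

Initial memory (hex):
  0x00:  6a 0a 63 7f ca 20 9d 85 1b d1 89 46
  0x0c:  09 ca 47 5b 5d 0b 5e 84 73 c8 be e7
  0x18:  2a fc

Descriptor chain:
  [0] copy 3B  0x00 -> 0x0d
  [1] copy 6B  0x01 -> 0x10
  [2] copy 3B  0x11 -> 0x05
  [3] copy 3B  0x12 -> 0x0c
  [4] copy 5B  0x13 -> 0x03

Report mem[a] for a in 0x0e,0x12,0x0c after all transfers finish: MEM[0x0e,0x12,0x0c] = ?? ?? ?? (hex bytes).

#0 dst[0x0d+3] := {0x6a,0x0a,0x63}
#1 dst[0x10+6] := {0x0a,0x63,0x7f,0xca,0x20,0x9d}
#2 dst[0x05+3] := {0x63,0x7f,0xca}
#3 dst[0x0c+3] := {0x7f,0xca,0x20}
#4 dst[0x03+5] := {0xca,0x20,0x9d,0xbe,0xe7}
query mem[0x0e]=0x20, mem[0x12]=0x7f, mem[0x0c]=0x7f

MEM[0x0e,0x12,0x0c] = 20 7f 7f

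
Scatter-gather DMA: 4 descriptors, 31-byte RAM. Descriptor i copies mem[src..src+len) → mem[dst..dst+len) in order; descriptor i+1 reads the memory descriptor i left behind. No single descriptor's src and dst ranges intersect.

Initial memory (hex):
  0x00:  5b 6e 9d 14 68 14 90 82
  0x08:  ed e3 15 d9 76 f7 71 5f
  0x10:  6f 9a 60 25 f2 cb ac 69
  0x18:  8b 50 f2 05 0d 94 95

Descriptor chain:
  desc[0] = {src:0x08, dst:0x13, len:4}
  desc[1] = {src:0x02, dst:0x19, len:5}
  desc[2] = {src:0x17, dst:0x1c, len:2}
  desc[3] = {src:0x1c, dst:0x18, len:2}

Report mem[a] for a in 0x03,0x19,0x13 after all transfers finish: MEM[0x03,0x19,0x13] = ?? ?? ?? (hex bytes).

MEM[0x03,0x19,0x13] = 14 8b ed

[0] 0x08->0x13 len=4 : ed e3 15 d9
[1] 0x02->0x19 len=5 : 9d 14 68 14 90
[2] 0x17->0x1c len=2 : 69 8b
[3] 0x1c->0x18 len=2 : 69 8b
query mem[0x03]=0x14, mem[0x19]=0x8b, mem[0x13]=0xed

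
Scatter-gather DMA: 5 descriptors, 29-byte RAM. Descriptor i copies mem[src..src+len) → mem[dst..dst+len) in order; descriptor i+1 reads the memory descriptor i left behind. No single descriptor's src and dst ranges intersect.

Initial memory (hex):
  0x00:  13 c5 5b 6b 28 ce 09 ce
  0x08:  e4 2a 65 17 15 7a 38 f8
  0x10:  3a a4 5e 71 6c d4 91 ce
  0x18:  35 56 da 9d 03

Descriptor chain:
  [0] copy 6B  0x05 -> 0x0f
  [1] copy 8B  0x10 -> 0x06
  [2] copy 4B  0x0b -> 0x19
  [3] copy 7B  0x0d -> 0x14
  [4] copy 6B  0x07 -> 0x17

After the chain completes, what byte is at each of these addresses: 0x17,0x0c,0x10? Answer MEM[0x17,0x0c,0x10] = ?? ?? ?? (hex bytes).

MEM[0x17,0x0c,0x10] = ce 91 09

[0] 0x05->0x0f len=6 : ce 09 ce e4 2a 65
[1] 0x10->0x06 len=8 : 09 ce e4 2a 65 d4 91 ce
[2] 0x0b->0x19 len=4 : d4 91 ce 38
[3] 0x0d->0x14 len=7 : ce 38 ce 09 ce e4 2a
[4] 0x07->0x17 len=6 : ce e4 2a 65 d4 91
query mem[0x17]=0xce, mem[0x0c]=0x91, mem[0x10]=0x09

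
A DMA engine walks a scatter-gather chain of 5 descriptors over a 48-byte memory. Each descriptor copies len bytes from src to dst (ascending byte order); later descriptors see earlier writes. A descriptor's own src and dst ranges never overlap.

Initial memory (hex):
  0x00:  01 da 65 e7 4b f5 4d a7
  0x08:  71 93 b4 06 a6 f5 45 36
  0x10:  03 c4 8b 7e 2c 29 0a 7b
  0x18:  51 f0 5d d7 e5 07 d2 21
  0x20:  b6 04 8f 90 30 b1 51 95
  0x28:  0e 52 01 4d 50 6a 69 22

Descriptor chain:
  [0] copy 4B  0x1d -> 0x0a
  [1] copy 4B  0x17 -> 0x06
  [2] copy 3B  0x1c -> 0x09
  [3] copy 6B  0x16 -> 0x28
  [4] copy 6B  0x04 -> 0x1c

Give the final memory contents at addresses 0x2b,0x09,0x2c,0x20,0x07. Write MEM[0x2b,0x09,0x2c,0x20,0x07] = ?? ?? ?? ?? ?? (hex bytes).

MEM[0x2b,0x09,0x2c,0x20,0x07] = f0 e5 5d f0 51

#0 dst[0x0a+4] := {0x07,0xd2,0x21,0xb6}
#1 dst[0x06+4] := {0x7b,0x51,0xf0,0x5d}
#2 dst[0x09+3] := {0xe5,0x07,0xd2}
#3 dst[0x28+6] := {0x0a,0x7b,0x51,0xf0,0x5d,0xd7}
#4 dst[0x1c+6] := {0x4b,0xf5,0x7b,0x51,0xf0,0xe5}
query mem[0x2b]=0xf0, mem[0x09]=0xe5, mem[0x2c]=0x5d, mem[0x20]=0xf0, mem[0x07]=0x51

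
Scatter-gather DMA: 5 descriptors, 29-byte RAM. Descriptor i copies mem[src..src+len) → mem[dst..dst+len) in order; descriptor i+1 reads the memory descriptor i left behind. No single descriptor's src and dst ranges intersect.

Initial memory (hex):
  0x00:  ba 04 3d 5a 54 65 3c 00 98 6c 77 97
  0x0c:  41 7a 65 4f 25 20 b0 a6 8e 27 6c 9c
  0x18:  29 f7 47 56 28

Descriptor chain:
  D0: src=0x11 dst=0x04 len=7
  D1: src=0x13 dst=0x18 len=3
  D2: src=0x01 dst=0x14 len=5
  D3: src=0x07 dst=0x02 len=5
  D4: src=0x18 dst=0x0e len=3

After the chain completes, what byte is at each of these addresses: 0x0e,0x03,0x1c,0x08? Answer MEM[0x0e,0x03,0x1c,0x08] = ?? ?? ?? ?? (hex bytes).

[0] 0x11->0x04 len=7 : 20 b0 a6 8e 27 6c 9c
[1] 0x13->0x18 len=3 : a6 8e 27
[2] 0x01->0x14 len=5 : 04 3d 5a 20 b0
[3] 0x07->0x02 len=5 : 8e 27 6c 9c 97
[4] 0x18->0x0e len=3 : b0 8e 27
query mem[0x0e]=0xb0, mem[0x03]=0x27, mem[0x1c]=0x28, mem[0x08]=0x27

MEM[0x0e,0x03,0x1c,0x08] = b0 27 28 27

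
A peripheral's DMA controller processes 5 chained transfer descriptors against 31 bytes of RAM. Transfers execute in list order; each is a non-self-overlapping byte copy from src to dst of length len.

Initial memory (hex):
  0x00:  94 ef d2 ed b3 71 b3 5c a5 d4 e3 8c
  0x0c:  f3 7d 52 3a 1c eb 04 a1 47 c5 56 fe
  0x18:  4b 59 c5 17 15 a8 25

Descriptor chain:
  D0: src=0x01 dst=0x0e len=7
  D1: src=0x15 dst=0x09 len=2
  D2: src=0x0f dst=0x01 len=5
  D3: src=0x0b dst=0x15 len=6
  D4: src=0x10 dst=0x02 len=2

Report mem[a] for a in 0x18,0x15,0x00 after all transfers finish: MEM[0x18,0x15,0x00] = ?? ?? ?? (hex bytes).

MEM[0x18,0x15,0x00] = ef 8c 94

D0: mem[0x0e..0x14] <- [ef d2 ed b3 71 b3 5c]
D1: mem[0x09..0x0a] <- [c5 56]
D2: mem[0x01..0x05] <- [d2 ed b3 71 b3]
D3: mem[0x15..0x1a] <- [8c f3 7d ef d2 ed]
D4: mem[0x02..0x03] <- [ed b3]
query mem[0x18]=0xef, mem[0x15]=0x8c, mem[0x00]=0x94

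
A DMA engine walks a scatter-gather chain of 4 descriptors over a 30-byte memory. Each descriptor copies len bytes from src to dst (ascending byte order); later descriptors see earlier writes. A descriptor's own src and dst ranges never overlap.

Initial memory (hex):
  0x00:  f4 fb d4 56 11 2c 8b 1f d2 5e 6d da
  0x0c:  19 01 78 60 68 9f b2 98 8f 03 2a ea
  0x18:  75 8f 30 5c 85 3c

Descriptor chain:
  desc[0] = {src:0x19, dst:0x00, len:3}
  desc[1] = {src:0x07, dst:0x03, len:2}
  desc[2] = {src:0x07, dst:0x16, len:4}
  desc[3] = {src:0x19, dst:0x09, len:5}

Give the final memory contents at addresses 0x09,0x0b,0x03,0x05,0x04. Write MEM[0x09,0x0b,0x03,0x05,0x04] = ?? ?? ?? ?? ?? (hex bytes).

[0] 0x19->0x00 len=3 : 8f 30 5c
[1] 0x07->0x03 len=2 : 1f d2
[2] 0x07->0x16 len=4 : 1f d2 5e 6d
[3] 0x19->0x09 len=5 : 6d 30 5c 85 3c
query mem[0x09]=0x6d, mem[0x0b]=0x5c, mem[0x03]=0x1f, mem[0x05]=0x2c, mem[0x04]=0xd2

MEM[0x09,0x0b,0x03,0x05,0x04] = 6d 5c 1f 2c d2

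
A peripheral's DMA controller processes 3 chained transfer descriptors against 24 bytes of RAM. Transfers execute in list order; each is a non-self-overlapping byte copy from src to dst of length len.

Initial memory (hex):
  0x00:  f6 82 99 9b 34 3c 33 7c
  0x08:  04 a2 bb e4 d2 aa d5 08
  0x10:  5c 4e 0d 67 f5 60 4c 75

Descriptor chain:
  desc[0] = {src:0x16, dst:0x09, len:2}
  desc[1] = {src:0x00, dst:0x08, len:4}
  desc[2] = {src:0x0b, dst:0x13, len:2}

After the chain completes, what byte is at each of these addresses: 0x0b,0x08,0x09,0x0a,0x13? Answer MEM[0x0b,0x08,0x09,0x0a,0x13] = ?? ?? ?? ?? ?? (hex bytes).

MEM[0x0b,0x08,0x09,0x0a,0x13] = 9b f6 82 99 9b

[0] 0x16->0x09 len=2 : 4c 75
[1] 0x00->0x08 len=4 : f6 82 99 9b
[2] 0x0b->0x13 len=2 : 9b d2
query mem[0x0b]=0x9b, mem[0x08]=0xf6, mem[0x09]=0x82, mem[0x0a]=0x99, mem[0x13]=0x9b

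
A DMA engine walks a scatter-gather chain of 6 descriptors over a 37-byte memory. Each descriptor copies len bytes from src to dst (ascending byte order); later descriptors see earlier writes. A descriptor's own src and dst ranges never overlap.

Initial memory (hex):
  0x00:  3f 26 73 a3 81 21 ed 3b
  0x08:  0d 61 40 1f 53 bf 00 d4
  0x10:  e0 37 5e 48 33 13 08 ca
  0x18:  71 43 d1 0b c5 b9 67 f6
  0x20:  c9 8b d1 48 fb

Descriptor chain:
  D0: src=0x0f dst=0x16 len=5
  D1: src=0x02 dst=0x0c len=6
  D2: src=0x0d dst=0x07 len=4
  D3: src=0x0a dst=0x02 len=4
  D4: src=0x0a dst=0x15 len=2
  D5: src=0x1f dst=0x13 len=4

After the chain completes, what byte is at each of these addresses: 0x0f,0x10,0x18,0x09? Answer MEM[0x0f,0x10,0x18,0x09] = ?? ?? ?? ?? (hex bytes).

MEM[0x0f,0x10,0x18,0x09] = 21 ed 37 21

  after D0: wrote 5B at 0x16 = d4e0375e48
  after D1: wrote 6B at 0x0c = 73a38121ed3b
  after D2: wrote 4B at 0x07 = a38121ed
  after D3: wrote 4B at 0x02 = ed1f73a3
  after D4: wrote 2B at 0x15 = ed1f
  after D5: wrote 4B at 0x13 = f6c98bd1
query mem[0x0f]=0x21, mem[0x10]=0xed, mem[0x18]=0x37, mem[0x09]=0x21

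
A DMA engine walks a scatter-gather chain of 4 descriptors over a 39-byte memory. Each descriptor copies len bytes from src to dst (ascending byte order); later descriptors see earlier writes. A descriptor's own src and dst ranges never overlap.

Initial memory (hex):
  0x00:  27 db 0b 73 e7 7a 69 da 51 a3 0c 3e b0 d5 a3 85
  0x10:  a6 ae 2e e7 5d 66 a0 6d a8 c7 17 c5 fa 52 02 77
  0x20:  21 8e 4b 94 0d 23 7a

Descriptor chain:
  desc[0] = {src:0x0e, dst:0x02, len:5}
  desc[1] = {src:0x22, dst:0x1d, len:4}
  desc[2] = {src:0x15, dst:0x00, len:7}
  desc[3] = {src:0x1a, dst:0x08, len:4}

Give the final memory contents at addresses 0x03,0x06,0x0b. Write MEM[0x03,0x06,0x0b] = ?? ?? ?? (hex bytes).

#0 dst[0x02+5] := {0xa3,0x85,0xa6,0xae,0x2e}
#1 dst[0x1d+4] := {0x4b,0x94,0x0d,0x23}
#2 dst[0x00+7] := {0x66,0xa0,0x6d,0xa8,0xc7,0x17,0xc5}
#3 dst[0x08+4] := {0x17,0xc5,0xfa,0x4b}
query mem[0x03]=0xa8, mem[0x06]=0xc5, mem[0x0b]=0x4b

MEM[0x03,0x06,0x0b] = a8 c5 4b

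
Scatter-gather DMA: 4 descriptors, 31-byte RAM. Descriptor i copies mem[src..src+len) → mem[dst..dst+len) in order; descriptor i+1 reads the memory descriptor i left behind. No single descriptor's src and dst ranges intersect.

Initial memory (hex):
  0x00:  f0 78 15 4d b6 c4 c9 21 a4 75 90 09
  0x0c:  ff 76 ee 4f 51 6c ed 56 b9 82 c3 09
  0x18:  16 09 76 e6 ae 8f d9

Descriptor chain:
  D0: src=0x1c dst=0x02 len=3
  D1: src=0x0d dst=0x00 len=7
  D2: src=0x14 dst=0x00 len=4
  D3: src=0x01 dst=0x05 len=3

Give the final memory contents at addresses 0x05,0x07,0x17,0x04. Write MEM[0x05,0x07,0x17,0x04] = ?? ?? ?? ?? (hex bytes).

D0: mem[0x02..0x04] <- [ae 8f d9]
D1: mem[0x00..0x06] <- [76 ee 4f 51 6c ed 56]
D2: mem[0x00..0x03] <- [b9 82 c3 09]
D3: mem[0x05..0x07] <- [82 c3 09]
query mem[0x05]=0x82, mem[0x07]=0x09, mem[0x17]=0x09, mem[0x04]=0x6c

MEM[0x05,0x07,0x17,0x04] = 82 09 09 6c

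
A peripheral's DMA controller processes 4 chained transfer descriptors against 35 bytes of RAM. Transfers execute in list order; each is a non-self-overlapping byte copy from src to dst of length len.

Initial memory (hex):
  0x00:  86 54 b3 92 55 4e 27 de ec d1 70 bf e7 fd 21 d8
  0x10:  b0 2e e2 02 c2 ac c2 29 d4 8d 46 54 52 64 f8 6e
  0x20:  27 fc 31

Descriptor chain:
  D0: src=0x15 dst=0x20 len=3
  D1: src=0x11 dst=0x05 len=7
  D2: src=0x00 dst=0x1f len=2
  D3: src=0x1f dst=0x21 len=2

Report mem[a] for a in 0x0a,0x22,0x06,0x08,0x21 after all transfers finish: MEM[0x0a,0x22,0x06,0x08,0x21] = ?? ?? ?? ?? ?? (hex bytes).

MEM[0x0a,0x22,0x06,0x08,0x21] = c2 54 e2 c2 86

D0: mem[0x20..0x22] <- [ac c2 29]
D1: mem[0x05..0x0b] <- [2e e2 02 c2 ac c2 29]
D2: mem[0x1f..0x20] <- [86 54]
D3: mem[0x21..0x22] <- [86 54]
query mem[0x0a]=0xc2, mem[0x22]=0x54, mem[0x06]=0xe2, mem[0x08]=0xc2, mem[0x21]=0x86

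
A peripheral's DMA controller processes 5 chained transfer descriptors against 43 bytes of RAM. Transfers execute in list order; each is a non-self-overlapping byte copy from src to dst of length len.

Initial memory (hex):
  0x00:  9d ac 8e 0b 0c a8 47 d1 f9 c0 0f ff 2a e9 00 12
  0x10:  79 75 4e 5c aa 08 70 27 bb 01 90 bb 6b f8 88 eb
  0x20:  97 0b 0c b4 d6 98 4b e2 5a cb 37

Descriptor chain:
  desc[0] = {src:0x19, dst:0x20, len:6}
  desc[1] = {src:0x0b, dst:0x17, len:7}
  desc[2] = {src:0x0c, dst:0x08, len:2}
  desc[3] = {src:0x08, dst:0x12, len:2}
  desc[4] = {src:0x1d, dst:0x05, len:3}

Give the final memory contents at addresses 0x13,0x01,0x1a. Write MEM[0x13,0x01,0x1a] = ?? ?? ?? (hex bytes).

[0] 0x19->0x20 len=6 : 01 90 bb 6b f8 88
[1] 0x0b->0x17 len=7 : ff 2a e9 00 12 79 75
[2] 0x0c->0x08 len=2 : 2a e9
[3] 0x08->0x12 len=2 : 2a e9
[4] 0x1d->0x05 len=3 : 75 88 eb
query mem[0x13]=0xe9, mem[0x01]=0xac, mem[0x1a]=0x00

MEM[0x13,0x01,0x1a] = e9 ac 00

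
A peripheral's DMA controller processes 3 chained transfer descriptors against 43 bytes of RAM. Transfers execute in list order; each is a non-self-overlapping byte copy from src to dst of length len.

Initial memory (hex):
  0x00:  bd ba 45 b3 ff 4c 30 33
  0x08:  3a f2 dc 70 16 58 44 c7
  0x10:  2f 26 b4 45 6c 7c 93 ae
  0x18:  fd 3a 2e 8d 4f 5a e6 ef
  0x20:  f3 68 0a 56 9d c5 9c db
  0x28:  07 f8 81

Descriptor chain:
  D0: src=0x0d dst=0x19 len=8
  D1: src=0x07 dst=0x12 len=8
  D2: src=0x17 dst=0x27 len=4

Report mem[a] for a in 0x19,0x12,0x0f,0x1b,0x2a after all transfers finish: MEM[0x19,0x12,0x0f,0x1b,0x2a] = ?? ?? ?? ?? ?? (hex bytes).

#0 dst[0x19+8] := {0x58,0x44,0xc7,0x2f,0x26,0xb4,0x45,0x6c}
#1 dst[0x12+8] := {0x33,0x3a,0xf2,0xdc,0x70,0x16,0x58,0x44}
#2 dst[0x27+4] := {0x16,0x58,0x44,0x44}
query mem[0x19]=0x44, mem[0x12]=0x33, mem[0x0f]=0xc7, mem[0x1b]=0xc7, mem[0x2a]=0x44

MEM[0x19,0x12,0x0f,0x1b,0x2a] = 44 33 c7 c7 44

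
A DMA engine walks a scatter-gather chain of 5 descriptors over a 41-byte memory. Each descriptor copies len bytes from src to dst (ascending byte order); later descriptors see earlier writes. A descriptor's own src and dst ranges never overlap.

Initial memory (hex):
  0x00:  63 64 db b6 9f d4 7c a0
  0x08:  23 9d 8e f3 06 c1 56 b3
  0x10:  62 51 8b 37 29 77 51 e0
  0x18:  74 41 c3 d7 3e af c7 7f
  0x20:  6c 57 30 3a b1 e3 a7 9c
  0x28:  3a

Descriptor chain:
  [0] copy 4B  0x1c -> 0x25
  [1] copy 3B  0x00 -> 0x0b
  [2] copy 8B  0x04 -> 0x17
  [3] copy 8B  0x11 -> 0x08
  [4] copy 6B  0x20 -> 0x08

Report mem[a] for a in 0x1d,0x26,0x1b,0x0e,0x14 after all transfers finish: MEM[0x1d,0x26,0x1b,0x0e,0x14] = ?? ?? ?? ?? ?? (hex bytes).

[0] 0x1c->0x25 len=4 : 3e af c7 7f
[1] 0x00->0x0b len=3 : 63 64 db
[2] 0x04->0x17 len=8 : 9f d4 7c a0 23 9d 8e 63
[3] 0x11->0x08 len=8 : 51 8b 37 29 77 51 9f d4
[4] 0x20->0x08 len=6 : 6c 57 30 3a b1 3e
query mem[0x1d]=0x8e, mem[0x26]=0xaf, mem[0x1b]=0x23, mem[0x0e]=0x9f, mem[0x14]=0x29

MEM[0x1d,0x26,0x1b,0x0e,0x14] = 8e af 23 9f 29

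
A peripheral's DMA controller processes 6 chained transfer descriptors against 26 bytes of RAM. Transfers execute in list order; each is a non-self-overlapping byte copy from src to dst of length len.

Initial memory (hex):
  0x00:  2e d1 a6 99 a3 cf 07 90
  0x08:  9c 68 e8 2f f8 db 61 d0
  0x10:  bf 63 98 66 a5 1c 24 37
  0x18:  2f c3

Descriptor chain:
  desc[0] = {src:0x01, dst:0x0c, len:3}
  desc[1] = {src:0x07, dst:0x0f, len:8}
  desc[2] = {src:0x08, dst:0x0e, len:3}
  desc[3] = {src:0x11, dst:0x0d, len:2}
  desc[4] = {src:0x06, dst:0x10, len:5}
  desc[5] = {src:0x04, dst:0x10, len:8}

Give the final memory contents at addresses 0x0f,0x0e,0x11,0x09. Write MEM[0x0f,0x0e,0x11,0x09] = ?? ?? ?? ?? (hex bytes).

MEM[0x0f,0x0e,0x11,0x09] = 68 e8 cf 68

[0] 0x01->0x0c len=3 : d1 a6 99
[1] 0x07->0x0f len=8 : 90 9c 68 e8 2f d1 a6 99
[2] 0x08->0x0e len=3 : 9c 68 e8
[3] 0x11->0x0d len=2 : 68 e8
[4] 0x06->0x10 len=5 : 07 90 9c 68 e8
[5] 0x04->0x10 len=8 : a3 cf 07 90 9c 68 e8 2f
query mem[0x0f]=0x68, mem[0x0e]=0xe8, mem[0x11]=0xcf, mem[0x09]=0x68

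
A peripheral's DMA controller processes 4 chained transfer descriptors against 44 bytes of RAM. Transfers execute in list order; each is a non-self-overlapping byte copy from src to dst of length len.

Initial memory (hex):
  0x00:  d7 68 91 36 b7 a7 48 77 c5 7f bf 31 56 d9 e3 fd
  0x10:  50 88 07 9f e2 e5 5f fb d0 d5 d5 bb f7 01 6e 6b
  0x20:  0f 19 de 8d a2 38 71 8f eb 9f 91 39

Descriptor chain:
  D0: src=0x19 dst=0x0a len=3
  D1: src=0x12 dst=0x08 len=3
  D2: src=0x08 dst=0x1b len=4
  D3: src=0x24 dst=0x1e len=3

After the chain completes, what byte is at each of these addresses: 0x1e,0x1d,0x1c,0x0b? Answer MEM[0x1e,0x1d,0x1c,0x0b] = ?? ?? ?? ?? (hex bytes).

MEM[0x1e,0x1d,0x1c,0x0b] = a2 e2 9f d5

#0 dst[0x0a+3] := {0xd5,0xd5,0xbb}
#1 dst[0x08+3] := {0x07,0x9f,0xe2}
#2 dst[0x1b+4] := {0x07,0x9f,0xe2,0xd5}
#3 dst[0x1e+3] := {0xa2,0x38,0x71}
query mem[0x1e]=0xa2, mem[0x1d]=0xe2, mem[0x1c]=0x9f, mem[0x0b]=0xd5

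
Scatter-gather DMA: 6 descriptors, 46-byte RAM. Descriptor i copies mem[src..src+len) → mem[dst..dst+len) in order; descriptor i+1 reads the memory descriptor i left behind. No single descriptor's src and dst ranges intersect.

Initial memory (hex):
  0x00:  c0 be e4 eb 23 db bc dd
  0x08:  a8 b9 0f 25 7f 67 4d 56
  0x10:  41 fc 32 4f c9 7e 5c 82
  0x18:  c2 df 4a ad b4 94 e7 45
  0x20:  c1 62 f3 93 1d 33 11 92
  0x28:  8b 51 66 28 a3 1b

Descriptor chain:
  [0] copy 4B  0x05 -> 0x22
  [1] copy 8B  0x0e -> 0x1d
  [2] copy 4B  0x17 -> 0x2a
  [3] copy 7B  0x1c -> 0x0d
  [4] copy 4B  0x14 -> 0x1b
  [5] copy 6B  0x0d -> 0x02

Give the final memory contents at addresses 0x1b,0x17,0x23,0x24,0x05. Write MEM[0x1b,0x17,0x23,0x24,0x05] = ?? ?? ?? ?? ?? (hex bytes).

[0] 0x05->0x22 len=4 : db bc dd a8
[1] 0x0e->0x1d len=8 : 4d 56 41 fc 32 4f c9 7e
[2] 0x17->0x2a len=4 : 82 c2 df 4a
[3] 0x1c->0x0d len=7 : b4 4d 56 41 fc 32 4f
[4] 0x14->0x1b len=4 : c9 7e 5c 82
[5] 0x0d->0x02 len=6 : b4 4d 56 41 fc 32
query mem[0x1b]=0xc9, mem[0x17]=0x82, mem[0x23]=0xc9, mem[0x24]=0x7e, mem[0x05]=0x41

MEM[0x1b,0x17,0x23,0x24,0x05] = c9 82 c9 7e 41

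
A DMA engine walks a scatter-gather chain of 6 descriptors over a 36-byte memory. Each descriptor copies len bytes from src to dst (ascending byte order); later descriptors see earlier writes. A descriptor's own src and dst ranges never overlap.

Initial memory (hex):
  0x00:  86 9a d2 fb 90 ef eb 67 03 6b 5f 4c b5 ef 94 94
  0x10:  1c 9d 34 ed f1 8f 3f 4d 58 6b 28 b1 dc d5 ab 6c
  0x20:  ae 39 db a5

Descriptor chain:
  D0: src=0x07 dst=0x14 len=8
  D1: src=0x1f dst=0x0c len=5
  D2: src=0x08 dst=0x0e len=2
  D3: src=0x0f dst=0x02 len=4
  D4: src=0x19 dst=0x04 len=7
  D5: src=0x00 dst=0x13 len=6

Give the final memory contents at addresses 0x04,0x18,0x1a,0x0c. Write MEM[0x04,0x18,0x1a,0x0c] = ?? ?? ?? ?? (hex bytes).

MEM[0x04,0x18,0x1a,0x0c] = b5 ef ef 6c

[0] 0x07->0x14 len=8 : 67 03 6b 5f 4c b5 ef 94
[1] 0x1f->0x0c len=5 : 6c ae 39 db a5
[2] 0x08->0x0e len=2 : 03 6b
[3] 0x0f->0x02 len=4 : 6b a5 9d 34
[4] 0x19->0x04 len=7 : b5 ef 94 dc d5 ab 6c
[5] 0x00->0x13 len=6 : 86 9a 6b a5 b5 ef
query mem[0x04]=0xb5, mem[0x18]=0xef, mem[0x1a]=0xef, mem[0x0c]=0x6c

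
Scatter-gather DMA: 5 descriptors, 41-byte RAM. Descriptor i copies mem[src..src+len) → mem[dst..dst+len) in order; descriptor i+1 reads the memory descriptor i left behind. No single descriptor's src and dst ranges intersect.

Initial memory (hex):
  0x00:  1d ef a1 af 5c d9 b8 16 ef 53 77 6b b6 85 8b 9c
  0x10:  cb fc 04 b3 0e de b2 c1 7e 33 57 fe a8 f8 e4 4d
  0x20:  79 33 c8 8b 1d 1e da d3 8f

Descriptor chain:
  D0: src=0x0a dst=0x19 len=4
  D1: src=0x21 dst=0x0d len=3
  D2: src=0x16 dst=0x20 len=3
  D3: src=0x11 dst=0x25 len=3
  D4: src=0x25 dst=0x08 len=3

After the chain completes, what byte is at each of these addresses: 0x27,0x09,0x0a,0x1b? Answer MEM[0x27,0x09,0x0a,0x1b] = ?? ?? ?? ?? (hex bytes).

#0 dst[0x19+4] := {0x77,0x6b,0xb6,0x85}
#1 dst[0x0d+3] := {0x33,0xc8,0x8b}
#2 dst[0x20+3] := {0xb2,0xc1,0x7e}
#3 dst[0x25+3] := {0xfc,0x04,0xb3}
#4 dst[0x08+3] := {0xfc,0x04,0xb3}
query mem[0x27]=0xb3, mem[0x09]=0x04, mem[0x0a]=0xb3, mem[0x1b]=0xb6

MEM[0x27,0x09,0x0a,0x1b] = b3 04 b3 b6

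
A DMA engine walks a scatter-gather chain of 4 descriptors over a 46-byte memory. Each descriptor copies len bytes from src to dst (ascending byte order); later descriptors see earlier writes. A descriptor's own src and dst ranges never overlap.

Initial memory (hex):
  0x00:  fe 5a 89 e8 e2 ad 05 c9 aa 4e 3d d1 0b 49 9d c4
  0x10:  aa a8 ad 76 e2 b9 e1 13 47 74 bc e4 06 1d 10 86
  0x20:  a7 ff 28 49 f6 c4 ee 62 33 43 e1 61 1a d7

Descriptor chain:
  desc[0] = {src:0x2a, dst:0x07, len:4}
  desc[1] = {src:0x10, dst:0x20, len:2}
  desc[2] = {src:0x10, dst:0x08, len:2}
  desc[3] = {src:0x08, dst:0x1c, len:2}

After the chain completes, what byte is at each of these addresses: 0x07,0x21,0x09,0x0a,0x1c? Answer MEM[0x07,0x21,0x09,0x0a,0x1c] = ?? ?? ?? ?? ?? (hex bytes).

[0] 0x2a->0x07 len=4 : e1 61 1a d7
[1] 0x10->0x20 len=2 : aa a8
[2] 0x10->0x08 len=2 : aa a8
[3] 0x08->0x1c len=2 : aa a8
query mem[0x07]=0xe1, mem[0x21]=0xa8, mem[0x09]=0xa8, mem[0x0a]=0xd7, mem[0x1c]=0xaa

MEM[0x07,0x21,0x09,0x0a,0x1c] = e1 a8 a8 d7 aa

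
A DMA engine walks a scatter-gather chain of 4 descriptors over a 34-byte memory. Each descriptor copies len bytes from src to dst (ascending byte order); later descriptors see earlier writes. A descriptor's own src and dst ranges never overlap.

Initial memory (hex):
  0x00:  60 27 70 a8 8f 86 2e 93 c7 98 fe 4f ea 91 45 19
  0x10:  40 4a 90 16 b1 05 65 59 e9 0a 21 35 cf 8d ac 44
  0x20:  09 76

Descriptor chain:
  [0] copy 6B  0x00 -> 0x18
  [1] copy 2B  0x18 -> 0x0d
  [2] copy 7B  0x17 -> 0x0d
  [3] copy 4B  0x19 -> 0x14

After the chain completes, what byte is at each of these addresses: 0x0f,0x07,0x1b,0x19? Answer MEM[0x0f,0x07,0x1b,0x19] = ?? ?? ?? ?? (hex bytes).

MEM[0x0f,0x07,0x1b,0x19] = 27 93 a8 27

D0: mem[0x18..0x1d] <- [60 27 70 a8 8f 86]
D1: mem[0x0d..0x0e] <- [60 27]
D2: mem[0x0d..0x13] <- [59 60 27 70 a8 8f 86]
D3: mem[0x14..0x17] <- [27 70 a8 8f]
query mem[0x0f]=0x27, mem[0x07]=0x93, mem[0x1b]=0xa8, mem[0x19]=0x27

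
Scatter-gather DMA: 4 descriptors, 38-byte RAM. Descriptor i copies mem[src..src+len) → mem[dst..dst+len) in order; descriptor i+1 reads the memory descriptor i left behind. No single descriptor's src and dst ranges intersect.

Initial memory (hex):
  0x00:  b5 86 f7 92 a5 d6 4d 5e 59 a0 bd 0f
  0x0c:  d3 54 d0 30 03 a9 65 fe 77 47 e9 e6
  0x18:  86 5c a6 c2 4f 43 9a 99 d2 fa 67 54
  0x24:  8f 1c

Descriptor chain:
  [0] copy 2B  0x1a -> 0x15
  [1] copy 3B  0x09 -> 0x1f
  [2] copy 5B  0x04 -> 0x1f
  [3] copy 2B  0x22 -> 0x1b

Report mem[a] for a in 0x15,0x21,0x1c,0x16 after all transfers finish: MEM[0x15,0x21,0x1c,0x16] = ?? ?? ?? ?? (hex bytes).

#0 dst[0x15+2] := {0xa6,0xc2}
#1 dst[0x1f+3] := {0xa0,0xbd,0x0f}
#2 dst[0x1f+5] := {0xa5,0xd6,0x4d,0x5e,0x59}
#3 dst[0x1b+2] := {0x5e,0x59}
query mem[0x15]=0xa6, mem[0x21]=0x4d, mem[0x1c]=0x59, mem[0x16]=0xc2

MEM[0x15,0x21,0x1c,0x16] = a6 4d 59 c2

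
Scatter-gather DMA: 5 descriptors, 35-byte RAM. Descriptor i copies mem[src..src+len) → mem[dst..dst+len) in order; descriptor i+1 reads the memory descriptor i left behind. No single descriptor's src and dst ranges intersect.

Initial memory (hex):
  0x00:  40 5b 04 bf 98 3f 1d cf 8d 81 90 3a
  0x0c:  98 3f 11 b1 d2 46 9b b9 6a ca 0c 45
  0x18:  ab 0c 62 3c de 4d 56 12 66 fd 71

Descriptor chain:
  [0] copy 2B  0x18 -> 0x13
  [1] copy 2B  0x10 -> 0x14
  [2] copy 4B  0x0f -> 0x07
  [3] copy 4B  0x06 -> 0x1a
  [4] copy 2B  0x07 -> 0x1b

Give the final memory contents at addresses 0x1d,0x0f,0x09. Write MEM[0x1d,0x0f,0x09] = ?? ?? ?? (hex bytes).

MEM[0x1d,0x0f,0x09] = 46 b1 46

[0] 0x18->0x13 len=2 : ab 0c
[1] 0x10->0x14 len=2 : d2 46
[2] 0x0f->0x07 len=4 : b1 d2 46 9b
[3] 0x06->0x1a len=4 : 1d b1 d2 46
[4] 0x07->0x1b len=2 : b1 d2
query mem[0x1d]=0x46, mem[0x0f]=0xb1, mem[0x09]=0x46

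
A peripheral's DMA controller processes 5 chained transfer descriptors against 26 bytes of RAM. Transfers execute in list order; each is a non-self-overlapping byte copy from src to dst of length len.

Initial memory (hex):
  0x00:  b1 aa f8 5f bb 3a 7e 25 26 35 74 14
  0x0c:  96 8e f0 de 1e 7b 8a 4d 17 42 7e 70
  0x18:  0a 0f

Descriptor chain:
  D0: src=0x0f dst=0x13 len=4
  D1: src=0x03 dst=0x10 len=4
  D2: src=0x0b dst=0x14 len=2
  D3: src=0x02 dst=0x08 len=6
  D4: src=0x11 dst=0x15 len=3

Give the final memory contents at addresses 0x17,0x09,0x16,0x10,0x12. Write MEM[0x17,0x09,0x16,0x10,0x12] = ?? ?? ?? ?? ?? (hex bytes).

MEM[0x17,0x09,0x16,0x10,0x12] = 7e 5f 3a 5f 3a

[0] 0x0f->0x13 len=4 : de 1e 7b 8a
[1] 0x03->0x10 len=4 : 5f bb 3a 7e
[2] 0x0b->0x14 len=2 : 14 96
[3] 0x02->0x08 len=6 : f8 5f bb 3a 7e 25
[4] 0x11->0x15 len=3 : bb 3a 7e
query mem[0x17]=0x7e, mem[0x09]=0x5f, mem[0x16]=0x3a, mem[0x10]=0x5f, mem[0x12]=0x3a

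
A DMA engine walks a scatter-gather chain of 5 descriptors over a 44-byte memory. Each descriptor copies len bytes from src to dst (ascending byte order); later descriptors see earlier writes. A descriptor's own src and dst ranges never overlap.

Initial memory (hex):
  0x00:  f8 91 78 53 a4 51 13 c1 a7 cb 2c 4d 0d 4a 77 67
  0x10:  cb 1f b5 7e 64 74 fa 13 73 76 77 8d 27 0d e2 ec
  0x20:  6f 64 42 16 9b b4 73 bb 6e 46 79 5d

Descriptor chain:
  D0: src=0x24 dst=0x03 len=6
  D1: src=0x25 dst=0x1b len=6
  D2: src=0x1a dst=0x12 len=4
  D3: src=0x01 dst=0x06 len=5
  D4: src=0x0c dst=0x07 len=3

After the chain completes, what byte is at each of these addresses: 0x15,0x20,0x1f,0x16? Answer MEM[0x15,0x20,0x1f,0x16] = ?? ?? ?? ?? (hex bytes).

#0 dst[0x03+6] := {0x9b,0xb4,0x73,0xbb,0x6e,0x46}
#1 dst[0x1b+6] := {0xb4,0x73,0xbb,0x6e,0x46,0x79}
#2 dst[0x12+4] := {0x77,0xb4,0x73,0xbb}
#3 dst[0x06+5] := {0x91,0x78,0x9b,0xb4,0x73}
#4 dst[0x07+3] := {0x0d,0x4a,0x77}
query mem[0x15]=0xbb, mem[0x20]=0x79, mem[0x1f]=0x46, mem[0x16]=0xfa

MEM[0x15,0x20,0x1f,0x16] = bb 79 46 fa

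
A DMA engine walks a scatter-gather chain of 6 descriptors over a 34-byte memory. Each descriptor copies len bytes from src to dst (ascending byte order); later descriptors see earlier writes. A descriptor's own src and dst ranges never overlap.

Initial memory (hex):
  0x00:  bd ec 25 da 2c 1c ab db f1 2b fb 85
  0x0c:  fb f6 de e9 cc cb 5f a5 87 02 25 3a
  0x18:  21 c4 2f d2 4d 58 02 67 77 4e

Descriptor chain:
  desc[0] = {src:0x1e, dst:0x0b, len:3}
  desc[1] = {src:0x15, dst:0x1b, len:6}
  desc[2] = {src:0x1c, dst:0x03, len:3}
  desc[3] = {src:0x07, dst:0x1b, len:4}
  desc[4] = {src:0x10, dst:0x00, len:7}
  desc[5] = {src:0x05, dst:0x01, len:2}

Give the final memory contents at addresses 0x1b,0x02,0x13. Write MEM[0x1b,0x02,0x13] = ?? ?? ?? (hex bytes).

MEM[0x1b,0x02,0x13] = db 25 a5

  after D0: wrote 3B at 0x0b = 026777
  after D1: wrote 6B at 0x1b = 02253a21c42f
  after D2: wrote 3B at 0x03 = 253a21
  after D3: wrote 4B at 0x1b = dbf12bfb
  after D4: wrote 7B at 0x00 = cccb5fa5870225
  after D5: wrote 2B at 0x01 = 0225
query mem[0x1b]=0xdb, mem[0x02]=0x25, mem[0x13]=0xa5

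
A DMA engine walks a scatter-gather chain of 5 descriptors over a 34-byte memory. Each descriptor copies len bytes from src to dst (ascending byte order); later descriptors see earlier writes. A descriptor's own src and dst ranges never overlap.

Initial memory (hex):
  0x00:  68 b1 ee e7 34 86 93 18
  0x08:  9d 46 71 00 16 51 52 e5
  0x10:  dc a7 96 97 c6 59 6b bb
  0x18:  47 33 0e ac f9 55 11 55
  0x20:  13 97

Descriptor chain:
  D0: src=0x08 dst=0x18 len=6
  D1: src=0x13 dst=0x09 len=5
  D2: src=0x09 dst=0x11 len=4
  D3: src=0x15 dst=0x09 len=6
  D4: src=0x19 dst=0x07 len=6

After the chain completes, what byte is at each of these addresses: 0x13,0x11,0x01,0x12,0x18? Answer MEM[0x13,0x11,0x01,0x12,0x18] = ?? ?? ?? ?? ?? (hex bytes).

MEM[0x13,0x11,0x01,0x12,0x18] = 59 97 b1 c6 9d

[0] 0x08->0x18 len=6 : 9d 46 71 00 16 51
[1] 0x13->0x09 len=5 : 97 c6 59 6b bb
[2] 0x09->0x11 len=4 : 97 c6 59 6b
[3] 0x15->0x09 len=6 : 59 6b bb 9d 46 71
[4] 0x19->0x07 len=6 : 46 71 00 16 51 11
query mem[0x13]=0x59, mem[0x11]=0x97, mem[0x01]=0xb1, mem[0x12]=0xc6, mem[0x18]=0x9d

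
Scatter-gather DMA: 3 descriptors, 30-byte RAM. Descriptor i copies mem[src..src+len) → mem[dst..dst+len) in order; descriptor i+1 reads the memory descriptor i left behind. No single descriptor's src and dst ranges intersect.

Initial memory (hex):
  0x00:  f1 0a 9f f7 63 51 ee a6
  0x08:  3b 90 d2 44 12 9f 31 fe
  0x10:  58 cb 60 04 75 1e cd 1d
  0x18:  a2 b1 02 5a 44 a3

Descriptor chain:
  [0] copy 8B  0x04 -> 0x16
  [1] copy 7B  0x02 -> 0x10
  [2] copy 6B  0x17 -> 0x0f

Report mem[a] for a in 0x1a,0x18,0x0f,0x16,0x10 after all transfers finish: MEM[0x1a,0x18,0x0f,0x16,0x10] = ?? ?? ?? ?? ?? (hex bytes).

MEM[0x1a,0x18,0x0f,0x16,0x10] = 3b ee 51 3b ee

  after D0: wrote 8B at 0x16 = 6351eea63b90d244
  after D1: wrote 7B at 0x10 = 9ff76351eea63b
  after D2: wrote 6B at 0x0f = 51eea63b90d2
query mem[0x1a]=0x3b, mem[0x18]=0xee, mem[0x0f]=0x51, mem[0x16]=0x3b, mem[0x10]=0xee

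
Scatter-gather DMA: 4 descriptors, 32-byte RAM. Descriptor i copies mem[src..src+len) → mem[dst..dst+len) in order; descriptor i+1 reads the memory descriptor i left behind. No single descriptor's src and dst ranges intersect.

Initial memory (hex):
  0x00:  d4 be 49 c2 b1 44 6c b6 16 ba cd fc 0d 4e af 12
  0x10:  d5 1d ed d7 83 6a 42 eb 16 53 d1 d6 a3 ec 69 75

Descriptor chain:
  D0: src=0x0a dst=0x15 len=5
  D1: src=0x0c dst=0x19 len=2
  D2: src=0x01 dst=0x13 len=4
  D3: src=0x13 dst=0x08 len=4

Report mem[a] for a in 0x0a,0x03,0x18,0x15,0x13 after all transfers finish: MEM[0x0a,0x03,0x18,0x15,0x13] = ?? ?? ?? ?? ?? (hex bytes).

[0] 0x0a->0x15 len=5 : cd fc 0d 4e af
[1] 0x0c->0x19 len=2 : 0d 4e
[2] 0x01->0x13 len=4 : be 49 c2 b1
[3] 0x13->0x08 len=4 : be 49 c2 b1
query mem[0x0a]=0xc2, mem[0x03]=0xc2, mem[0x18]=0x4e, mem[0x15]=0xc2, mem[0x13]=0xbe

MEM[0x0a,0x03,0x18,0x15,0x13] = c2 c2 4e c2 be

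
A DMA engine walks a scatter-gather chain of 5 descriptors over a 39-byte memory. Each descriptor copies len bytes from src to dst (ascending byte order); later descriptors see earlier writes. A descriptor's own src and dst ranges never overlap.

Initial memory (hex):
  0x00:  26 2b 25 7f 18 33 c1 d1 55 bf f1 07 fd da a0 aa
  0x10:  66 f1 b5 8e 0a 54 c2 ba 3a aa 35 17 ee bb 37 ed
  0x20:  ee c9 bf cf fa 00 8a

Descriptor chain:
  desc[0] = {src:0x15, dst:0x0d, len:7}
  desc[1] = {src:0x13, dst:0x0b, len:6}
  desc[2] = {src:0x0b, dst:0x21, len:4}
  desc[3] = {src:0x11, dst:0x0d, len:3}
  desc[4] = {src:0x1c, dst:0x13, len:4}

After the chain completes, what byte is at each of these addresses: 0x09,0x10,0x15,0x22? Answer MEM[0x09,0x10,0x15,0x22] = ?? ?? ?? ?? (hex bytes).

[0] 0x15->0x0d len=7 : 54 c2 ba 3a aa 35 17
[1] 0x13->0x0b len=6 : 17 0a 54 c2 ba 3a
[2] 0x0b->0x21 len=4 : 17 0a 54 c2
[3] 0x11->0x0d len=3 : aa 35 17
[4] 0x1c->0x13 len=4 : ee bb 37 ed
query mem[0x09]=0xbf, mem[0x10]=0x3a, mem[0x15]=0x37, mem[0x22]=0x0a

MEM[0x09,0x10,0x15,0x22] = bf 3a 37 0a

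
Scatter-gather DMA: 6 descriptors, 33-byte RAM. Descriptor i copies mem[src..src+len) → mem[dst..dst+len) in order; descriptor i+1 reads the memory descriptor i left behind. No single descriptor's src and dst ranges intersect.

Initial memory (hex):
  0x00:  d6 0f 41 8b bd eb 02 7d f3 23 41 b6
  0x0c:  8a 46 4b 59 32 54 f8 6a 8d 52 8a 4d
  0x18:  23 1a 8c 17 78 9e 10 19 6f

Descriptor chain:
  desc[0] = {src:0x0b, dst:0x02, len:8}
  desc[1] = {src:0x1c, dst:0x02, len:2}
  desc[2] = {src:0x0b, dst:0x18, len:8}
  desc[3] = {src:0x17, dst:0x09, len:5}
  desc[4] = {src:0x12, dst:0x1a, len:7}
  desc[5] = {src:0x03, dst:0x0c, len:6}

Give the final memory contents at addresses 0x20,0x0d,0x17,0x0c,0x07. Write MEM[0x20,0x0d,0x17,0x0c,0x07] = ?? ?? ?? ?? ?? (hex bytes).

MEM[0x20,0x0d,0x17,0x0c,0x07] = b6 46 4d 9e 32

D0: mem[0x02..0x09] <- [b6 8a 46 4b 59 32 54 f8]
D1: mem[0x02..0x03] <- [78 9e]
D2: mem[0x18..0x1f] <- [b6 8a 46 4b 59 32 54 f8]
D3: mem[0x09..0x0d] <- [4d b6 8a 46 4b]
D4: mem[0x1a..0x20] <- [f8 6a 8d 52 8a 4d b6]
D5: mem[0x0c..0x11] <- [9e 46 4b 59 32 54]
query mem[0x20]=0xb6, mem[0x0d]=0x46, mem[0x17]=0x4d, mem[0x0c]=0x9e, mem[0x07]=0x32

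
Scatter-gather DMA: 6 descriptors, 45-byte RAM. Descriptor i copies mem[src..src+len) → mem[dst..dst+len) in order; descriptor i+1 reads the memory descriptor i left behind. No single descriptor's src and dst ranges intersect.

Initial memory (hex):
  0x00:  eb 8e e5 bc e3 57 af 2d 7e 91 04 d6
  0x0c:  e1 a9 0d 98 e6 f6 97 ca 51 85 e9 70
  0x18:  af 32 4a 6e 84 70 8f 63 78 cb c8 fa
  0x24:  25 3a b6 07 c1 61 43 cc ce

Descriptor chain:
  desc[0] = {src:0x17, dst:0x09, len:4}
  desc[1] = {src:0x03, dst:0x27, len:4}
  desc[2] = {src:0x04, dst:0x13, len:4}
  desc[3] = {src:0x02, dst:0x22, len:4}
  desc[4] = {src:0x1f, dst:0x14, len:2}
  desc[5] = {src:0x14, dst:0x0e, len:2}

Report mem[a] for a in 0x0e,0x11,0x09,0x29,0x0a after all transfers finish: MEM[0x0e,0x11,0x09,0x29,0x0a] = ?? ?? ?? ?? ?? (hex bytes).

  after D0: wrote 4B at 0x09 = 70af324a
  after D1: wrote 4B at 0x27 = bce357af
  after D2: wrote 4B at 0x13 = e357af2d
  after D3: wrote 4B at 0x22 = e5bce357
  after D4: wrote 2B at 0x14 = 6378
  after D5: wrote 2B at 0x0e = 6378
query mem[0x0e]=0x63, mem[0x11]=0xf6, mem[0x09]=0x70, mem[0x29]=0x57, mem[0x0a]=0xaf

MEM[0x0e,0x11,0x09,0x29,0x0a] = 63 f6 70 57 af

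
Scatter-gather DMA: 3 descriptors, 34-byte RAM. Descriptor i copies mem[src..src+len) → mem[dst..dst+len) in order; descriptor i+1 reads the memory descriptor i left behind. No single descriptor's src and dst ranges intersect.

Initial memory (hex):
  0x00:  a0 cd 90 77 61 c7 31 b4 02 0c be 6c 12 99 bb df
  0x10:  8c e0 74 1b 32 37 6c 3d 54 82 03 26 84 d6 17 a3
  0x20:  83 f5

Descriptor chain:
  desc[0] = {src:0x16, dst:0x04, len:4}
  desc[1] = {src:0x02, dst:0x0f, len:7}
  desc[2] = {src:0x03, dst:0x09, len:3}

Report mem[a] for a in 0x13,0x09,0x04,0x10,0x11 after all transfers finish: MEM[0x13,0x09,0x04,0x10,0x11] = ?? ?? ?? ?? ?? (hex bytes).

#0 dst[0x04+4] := {0x6c,0x3d,0x54,0x82}
#1 dst[0x0f+7] := {0x90,0x77,0x6c,0x3d,0x54,0x82,0x02}
#2 dst[0x09+3] := {0x77,0x6c,0x3d}
query mem[0x13]=0x54, mem[0x09]=0x77, mem[0x04]=0x6c, mem[0x10]=0x77, mem[0x11]=0x6c

MEM[0x13,0x09,0x04,0x10,0x11] = 54 77 6c 77 6c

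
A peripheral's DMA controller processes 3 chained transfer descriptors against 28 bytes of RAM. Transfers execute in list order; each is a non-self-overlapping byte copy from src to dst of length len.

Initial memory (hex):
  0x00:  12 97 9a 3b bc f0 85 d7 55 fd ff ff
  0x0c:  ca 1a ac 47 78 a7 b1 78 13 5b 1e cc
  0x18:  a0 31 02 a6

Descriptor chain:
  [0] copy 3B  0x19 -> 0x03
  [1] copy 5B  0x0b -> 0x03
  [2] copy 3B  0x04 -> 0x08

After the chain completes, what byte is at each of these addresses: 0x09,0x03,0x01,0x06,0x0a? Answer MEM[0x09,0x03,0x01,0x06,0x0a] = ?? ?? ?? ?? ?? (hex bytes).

  after D0: wrote 3B at 0x03 = 3102a6
  after D1: wrote 5B at 0x03 = ffca1aac47
  after D2: wrote 3B at 0x08 = ca1aac
query mem[0x09]=0x1a, mem[0x03]=0xff, mem[0x01]=0x97, mem[0x06]=0xac, mem[0x0a]=0xac

MEM[0x09,0x03,0x01,0x06,0x0a] = 1a ff 97 ac ac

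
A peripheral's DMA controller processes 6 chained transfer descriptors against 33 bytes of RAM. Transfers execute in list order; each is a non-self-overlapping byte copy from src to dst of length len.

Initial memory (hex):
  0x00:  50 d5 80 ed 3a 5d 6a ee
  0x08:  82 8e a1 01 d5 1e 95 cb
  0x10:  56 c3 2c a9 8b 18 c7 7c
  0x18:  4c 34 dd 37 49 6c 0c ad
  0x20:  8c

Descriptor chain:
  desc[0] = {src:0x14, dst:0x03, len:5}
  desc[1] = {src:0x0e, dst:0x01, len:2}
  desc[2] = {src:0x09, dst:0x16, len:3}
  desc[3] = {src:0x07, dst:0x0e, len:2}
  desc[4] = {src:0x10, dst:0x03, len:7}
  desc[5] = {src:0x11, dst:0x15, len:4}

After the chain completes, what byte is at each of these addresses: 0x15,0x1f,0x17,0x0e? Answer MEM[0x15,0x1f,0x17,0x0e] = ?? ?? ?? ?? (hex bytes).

[0] 0x14->0x03 len=5 : 8b 18 c7 7c 4c
[1] 0x0e->0x01 len=2 : 95 cb
[2] 0x09->0x16 len=3 : 8e a1 01
[3] 0x07->0x0e len=2 : 4c 82
[4] 0x10->0x03 len=7 : 56 c3 2c a9 8b 18 8e
[5] 0x11->0x15 len=4 : c3 2c a9 8b
query mem[0x15]=0xc3, mem[0x1f]=0xad, mem[0x17]=0xa9, mem[0x0e]=0x4c

MEM[0x15,0x1f,0x17,0x0e] = c3 ad a9 4c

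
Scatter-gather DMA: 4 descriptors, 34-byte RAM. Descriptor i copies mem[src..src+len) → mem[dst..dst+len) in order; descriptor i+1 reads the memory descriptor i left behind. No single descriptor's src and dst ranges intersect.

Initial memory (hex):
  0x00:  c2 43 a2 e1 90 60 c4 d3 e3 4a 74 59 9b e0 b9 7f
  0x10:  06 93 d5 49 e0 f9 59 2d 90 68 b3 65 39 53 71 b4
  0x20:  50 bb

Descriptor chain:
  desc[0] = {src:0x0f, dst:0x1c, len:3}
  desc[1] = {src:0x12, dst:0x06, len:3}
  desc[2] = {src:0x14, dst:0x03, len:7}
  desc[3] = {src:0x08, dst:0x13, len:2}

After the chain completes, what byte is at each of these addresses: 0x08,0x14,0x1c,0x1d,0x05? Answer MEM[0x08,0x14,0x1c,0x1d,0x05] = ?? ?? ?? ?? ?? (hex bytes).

MEM[0x08,0x14,0x1c,0x1d,0x05] = 68 b3 7f 06 59

  after D0: wrote 3B at 0x1c = 7f0693
  after D1: wrote 3B at 0x06 = d549e0
  after D2: wrote 7B at 0x03 = e0f9592d9068b3
  after D3: wrote 2B at 0x13 = 68b3
query mem[0x08]=0x68, mem[0x14]=0xb3, mem[0x1c]=0x7f, mem[0x1d]=0x06, mem[0x05]=0x59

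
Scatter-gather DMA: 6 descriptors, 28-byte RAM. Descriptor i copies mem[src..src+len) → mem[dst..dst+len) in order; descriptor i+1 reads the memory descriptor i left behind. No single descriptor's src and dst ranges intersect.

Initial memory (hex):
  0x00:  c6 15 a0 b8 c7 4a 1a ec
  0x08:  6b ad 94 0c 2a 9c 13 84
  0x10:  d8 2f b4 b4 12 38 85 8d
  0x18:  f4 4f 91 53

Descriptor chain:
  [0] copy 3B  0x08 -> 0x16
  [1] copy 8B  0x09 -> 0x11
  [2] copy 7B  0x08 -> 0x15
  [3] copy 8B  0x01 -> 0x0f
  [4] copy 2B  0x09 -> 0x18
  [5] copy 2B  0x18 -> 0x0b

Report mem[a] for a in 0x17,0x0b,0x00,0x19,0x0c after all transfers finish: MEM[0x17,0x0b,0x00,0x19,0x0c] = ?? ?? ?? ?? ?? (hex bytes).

MEM[0x17,0x0b,0x00,0x19,0x0c] = 94 ad c6 94 94

#0 dst[0x16+3] := {0x6b,0xad,0x94}
#1 dst[0x11+8] := {0xad,0x94,0x0c,0x2a,0x9c,0x13,0x84,0xd8}
#2 dst[0x15+7] := {0x6b,0xad,0x94,0x0c,0x2a,0x9c,0x13}
#3 dst[0x0f+8] := {0x15,0xa0,0xb8,0xc7,0x4a,0x1a,0xec,0x6b}
#4 dst[0x18+2] := {0xad,0x94}
#5 dst[0x0b+2] := {0xad,0x94}
query mem[0x17]=0x94, mem[0x0b]=0xad, mem[0x00]=0xc6, mem[0x19]=0x94, mem[0x0c]=0x94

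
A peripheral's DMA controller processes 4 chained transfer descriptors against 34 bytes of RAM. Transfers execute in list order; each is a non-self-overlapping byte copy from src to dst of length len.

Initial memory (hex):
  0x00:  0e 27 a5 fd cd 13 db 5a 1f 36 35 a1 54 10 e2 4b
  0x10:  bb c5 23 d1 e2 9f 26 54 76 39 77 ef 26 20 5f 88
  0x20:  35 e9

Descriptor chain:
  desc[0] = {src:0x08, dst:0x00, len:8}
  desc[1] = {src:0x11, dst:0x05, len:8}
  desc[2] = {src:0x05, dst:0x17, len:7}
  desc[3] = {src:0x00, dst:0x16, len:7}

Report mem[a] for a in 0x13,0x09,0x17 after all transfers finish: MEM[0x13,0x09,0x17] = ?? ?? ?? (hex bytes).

  after D0: wrote 8B at 0x00 = 1f3635a15410e24b
  after D1: wrote 8B at 0x05 = c523d1e29f265476
  after D2: wrote 7B at 0x17 = c523d1e29f2654
  after D3: wrote 7B at 0x16 = 1f3635a154c523
query mem[0x13]=0xd1, mem[0x09]=0x9f, mem[0x17]=0x36

MEM[0x13,0x09,0x17] = d1 9f 36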